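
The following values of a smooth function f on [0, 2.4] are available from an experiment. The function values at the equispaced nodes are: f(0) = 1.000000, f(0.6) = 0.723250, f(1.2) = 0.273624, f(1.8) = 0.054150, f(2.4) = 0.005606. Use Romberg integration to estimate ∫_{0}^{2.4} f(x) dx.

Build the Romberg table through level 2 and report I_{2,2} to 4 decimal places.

I_{0,0} (trapezoid, 1 panel, h=2.4000): 1.206727
I_{1,0} (trapezoid, 2 panels, h=1.2000): 0.931712
I_{2,0} (trapezoid, 4 panels, h=0.6000): 0.932296
I_{1,1} = 0.931712 + (0.931712 − 1.206727)/3 = 0.840040
I_{2,1} = 0.932296 + (0.932296 − 0.931712)/3 = 0.932491
I_{2,2} = 0.932491 + (0.932491 − 0.840040)/15 = 0.938654

0.9387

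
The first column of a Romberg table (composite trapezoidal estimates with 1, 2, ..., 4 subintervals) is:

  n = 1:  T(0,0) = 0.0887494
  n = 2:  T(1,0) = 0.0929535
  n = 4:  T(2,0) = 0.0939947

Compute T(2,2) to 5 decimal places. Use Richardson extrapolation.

0.09434

T(1,1) = 0.0929535 + (0.0929535 − 0.0887494)/3 = 0.0943549
T(2,1) = 0.0939947 + (0.0939947 − 0.0929535)/3 = 0.0943418
T(2,2) = 0.0943418 + (0.0943418 − 0.0943549)/15 = 0.0943409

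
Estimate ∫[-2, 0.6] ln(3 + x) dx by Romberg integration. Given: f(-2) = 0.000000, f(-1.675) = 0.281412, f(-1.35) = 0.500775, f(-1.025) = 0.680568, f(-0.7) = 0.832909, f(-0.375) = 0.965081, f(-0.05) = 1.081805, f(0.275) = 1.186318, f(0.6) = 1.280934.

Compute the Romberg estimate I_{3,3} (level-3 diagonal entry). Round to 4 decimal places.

2.0113

I_{0,0} (trapezoid, 1 panel, h=2.6000): 1.665214
I_{1,0} (trapezoid, 2 panels, h=1.3000): 1.915389
I_{2,0} (trapezoid, 4 panels, h=0.6500): 1.986371
I_{3,0} (trapezoid, 8 panels, h=0.3250): 2.005034
I_{1,1} = 1.915389 + (1.915389 − 1.665214)/3 = 1.998781
I_{2,1} = 1.986371 + (1.986371 − 1.915389)/3 = 2.010032
I_{3,1} = 2.005034 + (2.005034 − 1.986371)/3 = 2.011255
I_{2,2} = 2.010032 + (2.010032 − 1.998781)/15 = 2.010782
I_{3,2} = 2.011255 + (2.011255 − 2.010032)/15 = 2.011337
I_{3,3} = 2.011337 + (2.011337 − 2.010782)/63 = 2.011346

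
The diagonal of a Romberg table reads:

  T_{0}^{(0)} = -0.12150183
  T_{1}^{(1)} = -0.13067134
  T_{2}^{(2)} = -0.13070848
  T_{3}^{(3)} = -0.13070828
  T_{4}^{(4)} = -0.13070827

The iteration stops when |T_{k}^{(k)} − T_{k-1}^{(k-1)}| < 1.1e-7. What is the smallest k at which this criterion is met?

k = 4

|T_{1}^{(1)} − T_{0}^{(0)}| = 0.00916951 ≥ 1.1e-7
|T_{2}^{(2)} − T_{1}^{(1)}| = 0.00003714 ≥ 1.1e-7
|T_{3}^{(3)} − T_{2}^{(2)}| = 0.00000020 ≥ 1.1e-7
|T_{4}^{(4)} − T_{3}^{(3)}| = 0.00000001 < 1.1e-7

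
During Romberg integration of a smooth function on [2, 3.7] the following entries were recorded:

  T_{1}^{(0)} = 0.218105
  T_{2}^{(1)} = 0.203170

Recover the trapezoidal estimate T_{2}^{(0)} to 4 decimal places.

0.2069

From T_{2}^{(1)} = (4·T_{2}^{(0)} − T_{1}^{(0)})/3, solve for T_{2}^{(0)}:
4·T_{2}^{(0)} = 3·0.203170 + 0.218105 = 0.827615
T_{2}^{(0)} = 0.206904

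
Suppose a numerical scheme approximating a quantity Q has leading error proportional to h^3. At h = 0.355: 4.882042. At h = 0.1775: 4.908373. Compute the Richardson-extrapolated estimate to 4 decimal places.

The leading error scales as h^3; refining by a factor of 2 reduces it by 2^3 = 8.
Extrapolated value = (8·A(h/2) − A(h)) / (8 − 1)
= (8·4.908373 − 4.882042) / 7
= 34.384942 / 7 = 4.912135

4.9121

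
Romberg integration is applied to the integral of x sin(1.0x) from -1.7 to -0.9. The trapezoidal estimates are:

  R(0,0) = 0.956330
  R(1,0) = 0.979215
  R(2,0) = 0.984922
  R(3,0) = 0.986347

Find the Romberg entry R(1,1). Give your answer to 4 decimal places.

0.9868

R(1,1) = 0.979215 + (0.979215 − 0.956330)/3 = 0.986843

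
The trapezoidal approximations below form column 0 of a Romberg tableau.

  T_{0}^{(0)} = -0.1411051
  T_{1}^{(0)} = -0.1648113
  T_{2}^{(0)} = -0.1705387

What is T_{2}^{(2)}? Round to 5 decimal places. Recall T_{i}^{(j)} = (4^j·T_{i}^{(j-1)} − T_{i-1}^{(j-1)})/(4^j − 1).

-0.17243

T_{1}^{(1)} = -0.1648113 + (-0.1648113 − (-0.1411051))/3 = -0.1727134
T_{2}^{(1)} = -0.1705387 + (-0.1705387 − (-0.1648113))/3 = -0.1724478
T_{2}^{(2)} = (16·(-0.1724478) − (-0.1727134)) / 15 = -0.1724301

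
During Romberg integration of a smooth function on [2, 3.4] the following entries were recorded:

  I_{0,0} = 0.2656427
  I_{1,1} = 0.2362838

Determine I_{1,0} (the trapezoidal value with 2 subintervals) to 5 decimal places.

0.24362

From I_{1,1} = (4·I_{1,0} − I_{0,0})/3, solve for I_{1,0}:
4·I_{1,0} = 3·0.2362838 + 0.2656427 = 0.9744941
I_{1,0} = 0.2436235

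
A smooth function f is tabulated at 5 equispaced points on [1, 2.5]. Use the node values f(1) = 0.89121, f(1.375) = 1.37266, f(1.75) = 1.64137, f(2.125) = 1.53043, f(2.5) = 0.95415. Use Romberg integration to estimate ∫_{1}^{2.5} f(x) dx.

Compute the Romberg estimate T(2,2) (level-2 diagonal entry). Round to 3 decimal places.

T(0,0) (trapezoid, 1 panel, h=1.5000): 1.38402
T(1,0) (trapezoid, 2 panels, h=0.7500): 1.92304
T(2,0) (trapezoid, 4 panels, h=0.3750): 2.05018
T(1,1) = 1.92304 + (1.92304 − 1.38402)/3 = 2.10271
T(2,1) = 2.05018 + (2.05018 − 1.92304)/3 = 2.09256
T(2,2) = 2.09256 + (2.09256 − 2.10271)/15 = 2.09188

2.092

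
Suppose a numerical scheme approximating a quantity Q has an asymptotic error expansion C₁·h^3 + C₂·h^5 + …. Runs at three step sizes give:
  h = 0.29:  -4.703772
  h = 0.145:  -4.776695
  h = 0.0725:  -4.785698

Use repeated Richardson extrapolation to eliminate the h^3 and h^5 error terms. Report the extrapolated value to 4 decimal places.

First eliminate the h^3 term (factor 2^3 = 8):
  B₁ = (8·(-4.776695) − (-4.703772))/7 = -4.787113
  B₂ = (8·(-4.785698) − (-4.776695))/7 = -4.786984
Then eliminate the h^5 term (factor 2^5 = 32):
  (32·(-4.786984) − (-4.787113))/31 = -4.786980

-4.7870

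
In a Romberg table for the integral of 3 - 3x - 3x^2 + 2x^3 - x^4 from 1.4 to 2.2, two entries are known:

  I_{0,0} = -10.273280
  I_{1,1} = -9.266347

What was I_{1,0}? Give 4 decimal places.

-9.5181

From I_{1,1} = (4·I_{1,0} − I_{0,0})/3, solve for I_{1,0}:
4·I_{1,0} = 3·(-9.266347) + (-10.273280) = -38.072321
I_{1,0} = -9.518080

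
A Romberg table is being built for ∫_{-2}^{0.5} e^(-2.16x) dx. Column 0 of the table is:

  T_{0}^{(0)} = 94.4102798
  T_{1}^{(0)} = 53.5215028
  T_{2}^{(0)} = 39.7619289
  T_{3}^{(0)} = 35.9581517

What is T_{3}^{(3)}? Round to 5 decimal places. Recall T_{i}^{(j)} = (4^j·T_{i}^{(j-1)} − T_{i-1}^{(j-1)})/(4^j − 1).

T_{1}^{(1)} = 53.5215028 + (53.5215028 − 94.4102798)/3 = 39.8919105
T_{2}^{(1)} = (4·39.7619289 − 53.5215028) / 3 = 35.1754043
T_{3}^{(1)} = (4·35.9581517 − 39.7619289) / 3 = 34.6902260
T_{2}^{(2)} = 35.1754043 + (35.1754043 − 39.8919105)/15 = 34.8609706
T_{3}^{(2)} = (16·34.6902260 − 35.1754043) / 15 = 34.6578808
T_{3}^{(3)} = (64·34.6578808 − 34.8609706) / 63 = 34.6546572

34.65466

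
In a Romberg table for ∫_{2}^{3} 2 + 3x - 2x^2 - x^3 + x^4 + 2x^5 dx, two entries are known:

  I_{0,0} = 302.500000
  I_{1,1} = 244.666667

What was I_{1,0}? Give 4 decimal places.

From I_{1,1} = (4·I_{1,0} − I_{0,0})/3, solve for I_{1,0}:
4·I_{1,0} = 3·244.666667 + 302.500000 = 1036.500001
I_{1,0} = 259.125000

259.1250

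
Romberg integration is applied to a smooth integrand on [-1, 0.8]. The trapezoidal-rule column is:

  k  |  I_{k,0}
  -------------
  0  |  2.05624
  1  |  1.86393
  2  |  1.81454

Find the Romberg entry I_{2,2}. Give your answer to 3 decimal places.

I_{1,1} = (4·1.86393 − 2.05624) / 3 = 1.79983
I_{2,1} = 1.81454 + (1.81454 − 1.86393)/3 = 1.79808
I_{2,2} = 1.79808 + (1.79808 − 1.79983)/15 = 1.79796

1.798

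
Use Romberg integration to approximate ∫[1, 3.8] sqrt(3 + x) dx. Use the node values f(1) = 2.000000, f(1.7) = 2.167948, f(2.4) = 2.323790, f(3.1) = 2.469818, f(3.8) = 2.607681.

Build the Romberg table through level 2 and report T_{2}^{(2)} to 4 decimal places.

6.4882

T_{0}^{(0)} (trapezoid, 1 panel, h=2.8000): 6.450753
T_{1}^{(0)} (trapezoid, 2 panels, h=1.4000): 6.478683
T_{2}^{(0)} (trapezoid, 4 panels, h=0.7000): 6.485778
T_{1}^{(1)} = 6.478683 + (6.478683 − 6.450753)/3 = 6.487993
T_{2}^{(1)} = 6.485778 + (6.485778 − 6.478683)/3 = 6.488143
T_{2}^{(2)} = 6.488143 + (6.488143 − 6.487993)/15 = 6.488153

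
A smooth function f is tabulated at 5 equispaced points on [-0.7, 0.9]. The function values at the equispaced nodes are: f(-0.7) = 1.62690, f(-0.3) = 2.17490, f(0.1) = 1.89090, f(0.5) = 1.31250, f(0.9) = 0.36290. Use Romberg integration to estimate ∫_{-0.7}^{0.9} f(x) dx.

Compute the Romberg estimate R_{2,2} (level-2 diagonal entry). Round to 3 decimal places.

R_{0,0} (trapezoid, 1 panel, h=1.6000): 1.59184
R_{1,0} (trapezoid, 2 panels, h=0.8000): 2.30864
R_{2,0} (trapezoid, 4 panels, h=0.4000): 2.54928
R_{1,1} = 2.30864 + (2.30864 − 1.59184)/3 = 2.54757
R_{2,1} = 2.54928 + (2.54928 − 2.30864)/3 = 2.62949
R_{2,2} = 2.62949 + (2.62949 − 2.54757)/15 = 2.63495

2.635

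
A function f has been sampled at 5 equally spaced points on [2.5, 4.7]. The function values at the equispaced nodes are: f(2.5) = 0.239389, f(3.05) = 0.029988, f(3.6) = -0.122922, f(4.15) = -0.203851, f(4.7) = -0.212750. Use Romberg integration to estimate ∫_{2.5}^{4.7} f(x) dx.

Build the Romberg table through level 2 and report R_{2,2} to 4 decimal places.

R_{0,0} (trapezoid, 1 panel, h=2.2000): 0.029303
R_{1,0} (trapezoid, 2 panels, h=1.1000): -0.120563
R_{2,0} (trapezoid, 4 panels, h=0.5500): -0.155906
R_{1,1} = -0.120563 + (-0.120563 − 0.029303)/3 = -0.170518
R_{2,1} = -0.155906 + (-0.155906 − (-0.120563))/3 = -0.167687
R_{2,2} = -0.167687 + (-0.167687 − (-0.170518))/15 = -0.167498

-0.1675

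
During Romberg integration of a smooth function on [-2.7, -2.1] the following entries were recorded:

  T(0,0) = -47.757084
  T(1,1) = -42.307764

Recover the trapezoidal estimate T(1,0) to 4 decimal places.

From T(1,1) = (4·T(1,0) − T(0,0))/3, solve for T(1,0):
4·T(1,0) = 3·(-42.307764) + (-47.757084) = -174.680376
T(1,0) = -43.670094

-43.6701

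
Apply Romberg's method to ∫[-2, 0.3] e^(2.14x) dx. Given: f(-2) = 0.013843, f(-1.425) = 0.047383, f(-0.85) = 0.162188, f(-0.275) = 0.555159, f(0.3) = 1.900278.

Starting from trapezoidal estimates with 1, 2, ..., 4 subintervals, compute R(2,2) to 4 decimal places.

R(0,0) (trapezoid, 1 panel, h=2.3000): 2.201239
R(1,0) (trapezoid, 2 panels, h=1.1500): 1.287136
R(2,0) (trapezoid, 4 panels, h=0.5750): 0.990030
R(1,1) = 1.287136 + (1.287136 − 2.201239)/3 = 0.982435
R(2,1) = 0.990030 + (0.990030 − 1.287136)/3 = 0.890995
R(2,2) = 0.890995 + (0.890995 − 0.982435)/15 = 0.884899

0.8849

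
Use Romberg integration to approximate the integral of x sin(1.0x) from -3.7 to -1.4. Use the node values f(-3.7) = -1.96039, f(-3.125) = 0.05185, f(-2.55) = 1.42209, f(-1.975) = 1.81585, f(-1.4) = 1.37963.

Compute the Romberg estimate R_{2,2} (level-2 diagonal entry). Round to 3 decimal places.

1.860

R_{0,0} (trapezoid, 1 panel, h=2.3000): -0.66787
R_{1,0} (trapezoid, 2 panels, h=1.1500): 1.30147
R_{2,0} (trapezoid, 4 panels, h=0.5750): 1.72466
R_{1,1} = 1.30147 + (1.30147 − (-0.66787))/3 = 1.95792
R_{2,1} = 1.72466 + (1.72466 − 1.30147)/3 = 1.86572
R_{2,2} = 1.86572 + (1.86572 − 1.95792)/15 = 1.85957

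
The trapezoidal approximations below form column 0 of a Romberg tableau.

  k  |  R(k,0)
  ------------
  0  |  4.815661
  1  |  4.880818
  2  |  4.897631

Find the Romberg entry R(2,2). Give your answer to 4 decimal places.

R(1,1) = 4.880818 + (4.880818 − 4.815661)/3 = 4.902537
R(2,1) = 4.897631 + (4.897631 − 4.880818)/3 = 4.903235
R(2,2) = (16·4.903235 − 4.902537) / 15 = 4.903282

4.9033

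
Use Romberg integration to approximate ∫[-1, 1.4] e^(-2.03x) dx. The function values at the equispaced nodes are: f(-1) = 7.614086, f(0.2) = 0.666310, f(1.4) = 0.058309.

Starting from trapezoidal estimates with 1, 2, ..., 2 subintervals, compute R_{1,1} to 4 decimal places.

R_{0,0} (trapezoid, 1 panel, h=2.4000): 9.206874
R_{1,0} (trapezoid, 2 panels, h=1.2000): 5.403009
R_{1,1} = 5.403009 + (5.403009 − 9.206874)/3 = 4.135054

4.1351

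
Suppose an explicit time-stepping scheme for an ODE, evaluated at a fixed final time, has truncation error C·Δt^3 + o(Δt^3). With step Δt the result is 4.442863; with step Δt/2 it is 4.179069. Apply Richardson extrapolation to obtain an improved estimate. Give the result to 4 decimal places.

Extrapolated value = (8·A(Δt/2) − A(Δt)) / (8 − 1)
= (8·4.179069 − 4.442863) / 7
= 28.989689 / 7 = 4.141384

4.1414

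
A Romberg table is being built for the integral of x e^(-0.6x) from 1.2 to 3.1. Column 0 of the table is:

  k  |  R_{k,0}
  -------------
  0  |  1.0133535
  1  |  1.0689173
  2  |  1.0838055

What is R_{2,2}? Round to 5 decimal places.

Richardson extrapolation on the trapezoidal column (denominator 4−1=3):
R_{1,1} = (4·1.0689173 − 1.0133535) / 3 = 1.0874386
R_{2,1} = 1.0838055 + (1.0838055 − 1.0689173)/3 = 1.0887682
R_{2,2} = (16·1.0887682 − 1.0874386) / 15 = 1.0888568

1.08886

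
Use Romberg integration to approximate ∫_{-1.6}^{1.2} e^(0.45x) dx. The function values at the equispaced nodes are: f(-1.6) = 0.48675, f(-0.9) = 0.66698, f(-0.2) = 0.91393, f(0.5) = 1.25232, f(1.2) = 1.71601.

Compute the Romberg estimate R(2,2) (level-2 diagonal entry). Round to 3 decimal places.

R(0,0) (trapezoid, 1 panel, h=2.8000): 3.08386
R(1,0) (trapezoid, 2 panels, h=1.4000): 2.82143
R(2,0) (trapezoid, 4 panels, h=0.7000): 2.75423
R(1,1) = 2.82143 + (2.82143 − 3.08386)/3 = 2.73395
R(2,1) = 2.75423 + (2.75423 − 2.82143)/3 = 2.73183
R(2,2) = 2.73183 + (2.73183 − 2.73395)/15 = 2.73169

2.732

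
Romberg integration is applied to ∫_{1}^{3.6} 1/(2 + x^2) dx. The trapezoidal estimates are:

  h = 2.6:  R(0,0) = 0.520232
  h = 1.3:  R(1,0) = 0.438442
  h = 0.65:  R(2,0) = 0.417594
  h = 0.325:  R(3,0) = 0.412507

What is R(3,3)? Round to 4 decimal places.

0.4108

Richardson extrapolation on the trapezoidal column (denominator 4−1=3):
R(1,1) = (4·0.438442 − 0.520232) / 3 = 0.411179
R(2,1) = 0.417594 + (0.417594 − 0.438442)/3 = 0.410645
R(3,1) = 0.412507 + (0.412507 − 0.417594)/3 = 0.410811
R(2,2) = 0.410645 + (0.410645 − 0.411179)/15 = 0.410609
R(3,2) = 0.410811 + (0.410811 − 0.410645)/15 = 0.410822
R(3,3) = 0.410822 + (0.410822 − 0.410609)/63 = 0.410825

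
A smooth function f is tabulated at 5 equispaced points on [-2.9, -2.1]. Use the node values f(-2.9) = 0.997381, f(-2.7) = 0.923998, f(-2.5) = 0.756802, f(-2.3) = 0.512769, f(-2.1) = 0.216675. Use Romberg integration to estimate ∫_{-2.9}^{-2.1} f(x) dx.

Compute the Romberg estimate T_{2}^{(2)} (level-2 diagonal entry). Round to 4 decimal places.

T_{0}^{(0)} (trapezoid, 1 panel, h=0.8000): 0.485622
T_{1}^{(0)} (trapezoid, 2 panels, h=0.4000): 0.545532
T_{2}^{(0)} (trapezoid, 4 panels, h=0.2000): 0.560119
T_{1}^{(1)} = 0.545532 + (0.545532 − 0.485622)/3 = 0.565502
T_{2}^{(1)} = 0.560119 + (0.560119 − 0.545532)/3 = 0.564981
T_{2}^{(2)} = 0.564981 + (0.564981 − 0.565502)/15 = 0.564946

0.5649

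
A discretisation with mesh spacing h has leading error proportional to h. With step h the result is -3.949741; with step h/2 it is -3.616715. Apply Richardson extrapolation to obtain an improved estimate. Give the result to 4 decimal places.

-3.2837

Extrapolated value = (2·A(h/2) − A(h)) / (2 − 1)
= (2·(-3.616715) − (-3.949741)) / 1
= -3.283689 / 1 = -3.283689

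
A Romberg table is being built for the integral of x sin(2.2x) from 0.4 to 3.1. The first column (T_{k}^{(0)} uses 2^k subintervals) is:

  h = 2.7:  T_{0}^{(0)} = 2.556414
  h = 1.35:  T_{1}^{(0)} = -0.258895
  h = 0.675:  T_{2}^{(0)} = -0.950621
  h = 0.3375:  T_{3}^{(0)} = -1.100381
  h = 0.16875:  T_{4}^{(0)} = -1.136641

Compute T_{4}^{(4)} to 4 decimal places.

Richardson extrapolation on the trapezoidal column (denominator 4−1=3):
T_{1}^{(1)} = -0.258895 + (-0.258895 − 2.556414)/3 = -1.197331
T_{2}^{(1)} = (4·(-0.950621) − (-0.258895)) / 3 = -1.181196
T_{3}^{(1)} = (4·(-1.100381) − (-0.950621)) / 3 = -1.150301
T_{4}^{(1)} = (4·(-1.136641) − (-1.100381)) / 3 = -1.148728
T_{2}^{(2)} = -1.181196 + (-1.181196 − (-1.197331))/15 = -1.180120
T_{3}^{(2)} = -1.150301 + (-1.150301 − (-1.181196))/15 = -1.148241
T_{4}^{(2)} = -1.148728 + (-1.148728 − (-1.150301))/15 = -1.148623
T_{3}^{(3)} = (64·(-1.148241) − (-1.180120)) / 63 = -1.147735
T_{4}^{(3)} = -1.148623 + (-1.148623 − (-1.148241))/63 = -1.148629
T_{4}^{(4)} = -1.148629 + (-1.148629 − (-1.147735))/255 = -1.148633

-1.1486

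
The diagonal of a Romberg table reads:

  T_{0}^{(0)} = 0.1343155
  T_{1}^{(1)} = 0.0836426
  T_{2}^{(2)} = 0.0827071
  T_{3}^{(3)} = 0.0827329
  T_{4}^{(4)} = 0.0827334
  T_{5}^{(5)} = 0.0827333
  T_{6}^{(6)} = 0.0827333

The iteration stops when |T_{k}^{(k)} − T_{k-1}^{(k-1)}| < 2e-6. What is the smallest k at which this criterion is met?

k = 4

|T_{1}^{(1)} − T_{0}^{(0)}| = 0.0506729 ≥ 2e-6
|T_{2}^{(2)} − T_{1}^{(1)}| = 0.0009355 ≥ 2e-6
|T_{3}^{(3)} − T_{2}^{(2)}| = 0.0000258 ≥ 2e-6
|T_{4}^{(4)} − T_{3}^{(3)}| = 0.0000005 < 2e-6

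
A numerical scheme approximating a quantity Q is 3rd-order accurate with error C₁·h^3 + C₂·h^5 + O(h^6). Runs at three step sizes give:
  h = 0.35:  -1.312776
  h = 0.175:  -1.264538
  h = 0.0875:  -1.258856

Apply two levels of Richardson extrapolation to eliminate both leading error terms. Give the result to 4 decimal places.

-1.2581

First eliminate the h^3 term (factor 2^3 = 8):
  B₁ = (8·(-1.264538) − (-1.312776))/7 = -1.257647
  B₂ = (8·(-1.258856) − (-1.264538))/7 = -1.258044
Then eliminate the h^5 term (factor 2^5 = 32):
  (32·(-1.258044) − (-1.257647))/31 = -1.258057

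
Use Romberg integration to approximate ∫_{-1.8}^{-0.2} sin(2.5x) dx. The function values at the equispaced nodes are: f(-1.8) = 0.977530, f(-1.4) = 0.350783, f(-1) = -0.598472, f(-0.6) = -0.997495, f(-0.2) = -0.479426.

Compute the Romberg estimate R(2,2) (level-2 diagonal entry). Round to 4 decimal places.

R(0,0) (trapezoid, 1 panel, h=1.6000): 0.398483
R(1,0) (trapezoid, 2 panels, h=0.8000): -0.279536
R(2,0) (trapezoid, 4 panels, h=0.4000): -0.398453
R(1,1) = -0.279536 + (-0.279536 − 0.398483)/3 = -0.505542
R(2,1) = -0.398453 + (-0.398453 − (-0.279536))/3 = -0.438092
R(2,2) = -0.438092 + (-0.438092 − (-0.505542))/15 = -0.433595

-0.4336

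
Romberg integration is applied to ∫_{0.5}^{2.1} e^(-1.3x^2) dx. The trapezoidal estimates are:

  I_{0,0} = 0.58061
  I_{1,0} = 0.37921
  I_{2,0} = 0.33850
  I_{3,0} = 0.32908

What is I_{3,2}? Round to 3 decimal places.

I_{2,1} = (4·0.33850 − 0.37921) / 3 = 0.32493
I_{3,1} = 0.32908 + (0.32908 − 0.33850)/3 = 0.32594
I_{3,2} = (16·0.32594 − 0.32493) / 15 = 0.32601
(Column j=1 coincides with Simpson's rule on the same nodes.)

0.326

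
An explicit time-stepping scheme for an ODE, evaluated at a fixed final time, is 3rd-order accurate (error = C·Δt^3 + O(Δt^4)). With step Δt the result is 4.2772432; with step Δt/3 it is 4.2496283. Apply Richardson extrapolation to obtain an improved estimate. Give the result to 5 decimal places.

The leading error scales as Δt^3; refining by a factor of 3 reduces it by 3^3 = 27.
Extrapolated value = (27·A(Δt/3) − A(Δt)) / (27 − 1)
= (27·4.2496283 − 4.2772432) / 26
= 110.4627209 / 26 = 4.2485662

4.24857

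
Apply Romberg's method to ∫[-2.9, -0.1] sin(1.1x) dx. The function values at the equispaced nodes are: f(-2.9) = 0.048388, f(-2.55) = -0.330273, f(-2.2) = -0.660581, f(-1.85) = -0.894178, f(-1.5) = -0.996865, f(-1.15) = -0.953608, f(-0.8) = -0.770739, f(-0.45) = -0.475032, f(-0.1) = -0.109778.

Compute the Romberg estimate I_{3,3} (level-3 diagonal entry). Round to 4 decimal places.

-1.8116

I_{0,0} (trapezoid, 1 panel, h=2.8000): -0.085946
I_{1,0} (trapezoid, 2 panels, h=1.4000): -1.438584
I_{2,0} (trapezoid, 4 panels, h=0.7000): -1.721216
I_{3,0} (trapezoid, 8 panels, h=0.3500): -1.789190
I_{1,1} = -1.438584 + (-1.438584 − (-0.085946))/3 = -1.889463
I_{2,1} = -1.721216 + (-1.721216 − (-1.438584))/3 = -1.815427
I_{3,1} = -1.789190 + (-1.789190 − (-1.721216))/3 = -1.811848
I_{2,2} = -1.815427 + (-1.815427 − (-1.889463))/15 = -1.810491
I_{3,2} = -1.811848 + (-1.811848 − (-1.815427))/15 = -1.811609
I_{3,3} = -1.811609 + (-1.811609 − (-1.810491))/63 = -1.811627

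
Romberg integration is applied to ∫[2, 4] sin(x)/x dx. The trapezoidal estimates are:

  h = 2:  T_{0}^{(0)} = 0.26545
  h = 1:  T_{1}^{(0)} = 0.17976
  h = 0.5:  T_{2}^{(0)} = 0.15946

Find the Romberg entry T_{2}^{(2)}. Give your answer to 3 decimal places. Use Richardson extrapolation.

0.153

Richardson extrapolation on the trapezoidal column (denominator 4−1=3):
T_{1}^{(1)} = (4·0.17976 − 0.26545) / 3 = 0.15120
T_{2}^{(1)} = (4·0.15946 − 0.17976) / 3 = 0.15269
T_{2}^{(2)} = (16·0.15269 − 0.15120) / 15 = 0.15279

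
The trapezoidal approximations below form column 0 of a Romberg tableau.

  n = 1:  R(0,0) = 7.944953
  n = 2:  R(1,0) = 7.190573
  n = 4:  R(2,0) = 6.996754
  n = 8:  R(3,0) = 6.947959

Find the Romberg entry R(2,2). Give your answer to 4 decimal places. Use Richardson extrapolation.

6.9317

Richardson extrapolation on the trapezoidal column (denominator 4−1=3):
R(1,1) = 7.190573 + (7.190573 − 7.944953)/3 = 6.939113
R(2,1) = (4·6.996754 − 7.190573) / 3 = 6.932148
R(2,2) = 6.932148 + (6.932148 − 6.939113)/15 = 6.931684
(Column j=1 coincides with Simpson's rule on the same nodes.)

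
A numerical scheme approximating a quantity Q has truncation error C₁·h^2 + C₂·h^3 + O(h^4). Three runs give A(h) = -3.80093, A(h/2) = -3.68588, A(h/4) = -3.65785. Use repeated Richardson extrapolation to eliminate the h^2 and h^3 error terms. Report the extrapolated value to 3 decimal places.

First eliminate the h^2 term (factor 2^2 = 4):
  B₁ = (4·(-3.68588) − (-3.80093))/3 = -3.64753
  B₂ = (4·(-3.65785) − (-3.68588))/3 = -3.64851
Then eliminate the h^3 term (factor 2^3 = 8):
  (8·(-3.64851) − (-3.64753))/7 = -3.64865

-3.649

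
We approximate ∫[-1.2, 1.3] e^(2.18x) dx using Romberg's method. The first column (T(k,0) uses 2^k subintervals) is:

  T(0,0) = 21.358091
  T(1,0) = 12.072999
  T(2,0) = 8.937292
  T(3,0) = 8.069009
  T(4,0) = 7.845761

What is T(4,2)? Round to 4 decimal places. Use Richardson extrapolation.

7.7708

Richardson extrapolation on the trapezoidal column (denominator 4−1=3):
T(3,1) = 8.069009 + (8.069009 − 8.937292)/3 = 7.779581
T(4,1) = (4·7.845761 − 8.069009) / 3 = 7.771345
T(4,2) = (16·7.771345 − 7.779581) / 15 = 7.770796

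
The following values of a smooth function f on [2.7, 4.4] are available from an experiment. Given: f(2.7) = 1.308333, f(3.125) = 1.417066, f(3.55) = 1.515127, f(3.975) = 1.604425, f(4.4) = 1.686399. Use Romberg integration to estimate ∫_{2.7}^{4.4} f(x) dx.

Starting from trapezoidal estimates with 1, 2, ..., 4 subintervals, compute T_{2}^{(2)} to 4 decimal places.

2.5657

T_{0}^{(0)} (trapezoid, 1 panel, h=1.7000): 2.545522
T_{1}^{(0)} (trapezoid, 2 panels, h=0.8500): 2.560619
T_{2}^{(0)} (trapezoid, 4 panels, h=0.4250): 2.564443
T_{1}^{(1)} = 2.560619 + (2.560619 − 2.545522)/3 = 2.565651
T_{2}^{(1)} = 2.564443 + (2.564443 − 2.560619)/3 = 2.565718
T_{2}^{(2)} = 2.565718 + (2.565718 − 2.565651)/15 = 2.565722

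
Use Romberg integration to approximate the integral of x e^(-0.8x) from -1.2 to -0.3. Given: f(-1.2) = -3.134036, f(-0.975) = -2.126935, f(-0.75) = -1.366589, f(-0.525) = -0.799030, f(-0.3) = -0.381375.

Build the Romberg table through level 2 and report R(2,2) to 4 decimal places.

-1.3464

R(0,0) (trapezoid, 1 panel, h=0.9000): -1.581935
R(1,0) (trapezoid, 2 panels, h=0.4500): -1.405933
R(2,0) (trapezoid, 4 panels, h=0.2250): -1.361308
R(1,1) = -1.405933 + (-1.405933 − (-1.581935))/3 = -1.347266
R(2,1) = -1.361308 + (-1.361308 − (-1.405933))/3 = -1.346433
R(2,2) = -1.346433 + (-1.346433 − (-1.347266))/15 = -1.346377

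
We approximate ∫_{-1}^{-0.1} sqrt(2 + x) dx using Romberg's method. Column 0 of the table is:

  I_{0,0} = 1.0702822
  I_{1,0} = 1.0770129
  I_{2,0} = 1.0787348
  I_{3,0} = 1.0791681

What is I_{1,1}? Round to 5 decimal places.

Richardson extrapolation on the trapezoidal column (denominator 4−1=3):
I_{1,1} = (4·1.0770129 − 1.0702822) / 3 = 1.0792565

1.07926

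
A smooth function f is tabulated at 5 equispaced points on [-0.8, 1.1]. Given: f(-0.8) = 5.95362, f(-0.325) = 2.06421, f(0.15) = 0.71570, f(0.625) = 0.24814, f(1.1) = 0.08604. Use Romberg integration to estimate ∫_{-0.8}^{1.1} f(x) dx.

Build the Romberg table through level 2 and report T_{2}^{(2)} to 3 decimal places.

2.636

T_{0}^{(0)} (trapezoid, 1 panel, h=1.9000): 5.73768
T_{1}^{(0)} (trapezoid, 2 panels, h=0.9500): 3.54875
T_{2}^{(0)} (trapezoid, 4 panels, h=0.4750): 2.87274
T_{1}^{(1)} = 3.54875 + (3.54875 − 5.73768)/3 = 2.81911
T_{2}^{(1)} = 2.87274 + (2.87274 − 3.54875)/3 = 2.64740
T_{2}^{(2)} = 2.64740 + (2.64740 − 2.81911)/15 = 2.63595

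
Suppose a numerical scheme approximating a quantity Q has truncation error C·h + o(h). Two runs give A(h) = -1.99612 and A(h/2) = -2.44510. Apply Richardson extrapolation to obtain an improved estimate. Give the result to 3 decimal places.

The leading error scales as h; refining by a factor of 2 reduces it by 2^1 = 2.
Extrapolated value = (2·A(h/2) − A(h)) / (2 − 1)
= (2·(-2.44510) − (-1.99612)) / 1
= -2.89408 / 1 = -2.89408

-2.894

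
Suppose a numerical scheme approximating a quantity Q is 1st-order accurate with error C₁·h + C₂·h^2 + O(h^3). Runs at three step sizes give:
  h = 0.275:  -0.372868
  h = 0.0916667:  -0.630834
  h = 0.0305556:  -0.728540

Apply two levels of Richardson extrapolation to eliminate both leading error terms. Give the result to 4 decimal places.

First eliminate the h term (factor 3^1 = 3):
  B₁ = (3·(-0.630834) − (-0.372868))/2 = -0.759817
  B₂ = (3·(-0.728540) − (-0.630834))/2 = -0.777393
Then eliminate the h^2 term (factor 3^2 = 9):
  (9·(-0.777393) − (-0.759817))/8 = -0.779590

-0.7796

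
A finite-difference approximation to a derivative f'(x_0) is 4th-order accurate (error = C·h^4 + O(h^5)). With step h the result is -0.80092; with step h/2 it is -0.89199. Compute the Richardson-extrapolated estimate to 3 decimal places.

The leading error scales as h^4; refining by a factor of 2 reduces it by 2^4 = 16.
Extrapolated value = (16·A(h/2) − A(h)) / (16 − 1)
= (16·(-0.89199) − (-0.80092)) / 15
= -13.47092 / 15 = -0.89806

-0.898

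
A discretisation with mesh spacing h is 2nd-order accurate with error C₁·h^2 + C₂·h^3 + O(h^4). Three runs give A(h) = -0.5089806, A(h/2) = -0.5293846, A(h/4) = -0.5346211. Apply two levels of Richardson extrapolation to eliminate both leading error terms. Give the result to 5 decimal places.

First eliminate the h^2 term (factor 2^2 = 4):
  B₁ = (4·(-0.5293846) − (-0.5089806))/3 = -0.5361859
  B₂ = (4·(-0.5346211) − (-0.5293846))/3 = -0.5363666
Then eliminate the h^3 term (factor 2^3 = 8):
  (8·(-0.5363666) − (-0.5361859))/7 = -0.5363924

-0.53639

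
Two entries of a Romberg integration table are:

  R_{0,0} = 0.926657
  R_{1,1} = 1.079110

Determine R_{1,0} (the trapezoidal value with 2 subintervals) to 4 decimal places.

1.0410

From R_{1,1} = (4·R_{1,0} − R_{0,0})/3, solve for R_{1,0}:
4·R_{1,0} = 3·1.079110 + 0.926657 = 4.163987
R_{1,0} = 1.040997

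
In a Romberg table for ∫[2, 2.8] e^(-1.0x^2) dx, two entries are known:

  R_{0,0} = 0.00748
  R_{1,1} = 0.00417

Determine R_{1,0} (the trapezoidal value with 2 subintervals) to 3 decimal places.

0.005

From R_{1,1} = (4·R_{1,0} − R_{0,0})/3, solve for R_{1,0}:
4·R_{1,0} = 3·0.00417 + 0.00748 = 0.01999
R_{1,0} = 0.00500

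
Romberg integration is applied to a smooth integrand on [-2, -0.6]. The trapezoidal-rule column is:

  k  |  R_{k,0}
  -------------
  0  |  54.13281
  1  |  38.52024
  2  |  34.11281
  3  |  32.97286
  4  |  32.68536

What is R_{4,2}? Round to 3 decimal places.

32.589

Richardson extrapolation on the trapezoidal column (denominator 4−1=3):
R_{3,1} = 32.97286 + (32.97286 − 34.11281)/3 = 32.59288
R_{4,1} = 32.68536 + (32.68536 − 32.97286)/3 = 32.58953
R_{4,2} = (16·32.58953 − 32.59288) / 15 = 32.58931
(Column j=1 coincides with Simpson's rule on the same nodes.)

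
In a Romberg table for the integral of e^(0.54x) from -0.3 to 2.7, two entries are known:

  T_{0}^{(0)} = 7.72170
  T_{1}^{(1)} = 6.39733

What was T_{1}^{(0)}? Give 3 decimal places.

From T_{1}^{(1)} = (4·T_{1}^{(0)} − T_{0}^{(0)})/3, solve for T_{1}^{(0)}:
4·T_{1}^{(0)} = 3·6.39733 + 7.72170 = 26.91369
T_{1}^{(0)} = 6.72842

6.728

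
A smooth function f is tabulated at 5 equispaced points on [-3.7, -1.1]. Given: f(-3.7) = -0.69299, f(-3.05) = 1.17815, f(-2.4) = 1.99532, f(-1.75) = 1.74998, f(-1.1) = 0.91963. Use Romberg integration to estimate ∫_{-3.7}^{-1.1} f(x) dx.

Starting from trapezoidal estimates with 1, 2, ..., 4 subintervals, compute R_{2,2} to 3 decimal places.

3.444

R_{0,0} (trapezoid, 1 panel, h=2.6000): 0.29463
R_{1,0} (trapezoid, 2 panels, h=1.3000): 2.74123
R_{2,0} (trapezoid, 4 panels, h=0.6500): 3.27390
R_{1,1} = 2.74123 + (2.74123 − 0.29463)/3 = 3.55676
R_{2,1} = 3.27390 + (3.27390 − 2.74123)/3 = 3.45146
R_{2,2} = 3.45146 + (3.45146 − 3.55676)/15 = 3.44444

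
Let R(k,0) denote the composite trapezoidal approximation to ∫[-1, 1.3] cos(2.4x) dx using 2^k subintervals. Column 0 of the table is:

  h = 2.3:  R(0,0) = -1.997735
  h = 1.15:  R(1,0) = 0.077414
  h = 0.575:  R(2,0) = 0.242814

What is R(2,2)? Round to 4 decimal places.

0.2665

R(1,1) = 0.077414 + (0.077414 − (-1.997735))/3 = 0.769130
R(2,1) = (4·0.242814 − 0.077414) / 3 = 0.297947
R(2,2) = (16·0.297947 − 0.769130) / 15 = 0.266535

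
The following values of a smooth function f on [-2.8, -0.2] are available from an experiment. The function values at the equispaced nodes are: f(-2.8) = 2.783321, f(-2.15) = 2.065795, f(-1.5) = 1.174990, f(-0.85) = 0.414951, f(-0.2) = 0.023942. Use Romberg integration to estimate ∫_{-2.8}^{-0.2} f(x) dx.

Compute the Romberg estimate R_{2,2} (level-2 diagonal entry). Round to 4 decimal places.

3.2683

R_{0,0} (trapezoid, 1 panel, h=2.6000): 3.649442
R_{1,0} (trapezoid, 2 panels, h=1.3000): 3.352208
R_{2,0} (trapezoid, 4 panels, h=0.6500): 3.288589
R_{1,1} = 3.352208 + (3.352208 − 3.649442)/3 = 3.253130
R_{2,1} = 3.288589 + (3.288589 − 3.352208)/3 = 3.267383
R_{2,2} = 3.267383 + (3.267383 − 3.253130)/15 = 3.268333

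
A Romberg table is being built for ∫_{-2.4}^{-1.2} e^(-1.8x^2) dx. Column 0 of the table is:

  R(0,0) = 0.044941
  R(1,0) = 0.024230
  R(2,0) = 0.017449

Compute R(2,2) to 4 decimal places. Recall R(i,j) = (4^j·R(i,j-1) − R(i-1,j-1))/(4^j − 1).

Richardson extrapolation on the trapezoidal column (denominator 4−1=3):
R(1,1) = (4·0.024230 − 0.044941) / 3 = 0.017326
R(2,1) = (4·0.017449 − 0.024230) / 3 = 0.015189
R(2,2) = 0.015189 + (0.015189 − 0.017326)/15 = 0.015047

0.0150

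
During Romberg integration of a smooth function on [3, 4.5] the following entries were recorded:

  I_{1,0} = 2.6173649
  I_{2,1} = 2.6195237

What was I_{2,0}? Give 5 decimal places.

From I_{2,1} = (4·I_{2,0} − I_{1,0})/3, solve for I_{2,0}:
4·I_{2,0} = 3·2.6195237 + 2.6173649 = 10.4759360
I_{2,0} = 2.6189840

2.61898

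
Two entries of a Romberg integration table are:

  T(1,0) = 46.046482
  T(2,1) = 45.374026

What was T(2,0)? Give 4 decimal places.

From T(2,1) = (4·T(2,0) − T(1,0))/3, solve for T(2,0):
4·T(2,0) = 3·45.374026 + 46.046482 = 182.168560
T(2,0) = 45.542140

45.5421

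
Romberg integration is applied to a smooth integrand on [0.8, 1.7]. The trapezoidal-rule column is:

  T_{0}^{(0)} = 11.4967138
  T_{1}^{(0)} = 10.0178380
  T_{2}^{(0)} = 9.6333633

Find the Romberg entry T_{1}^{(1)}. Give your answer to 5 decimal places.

9.52488

T_{1}^{(1)} = 10.0178380 + (10.0178380 − 11.4967138)/3 = 9.5248794
(Column j=1 coincides with Simpson's rule on the same nodes.)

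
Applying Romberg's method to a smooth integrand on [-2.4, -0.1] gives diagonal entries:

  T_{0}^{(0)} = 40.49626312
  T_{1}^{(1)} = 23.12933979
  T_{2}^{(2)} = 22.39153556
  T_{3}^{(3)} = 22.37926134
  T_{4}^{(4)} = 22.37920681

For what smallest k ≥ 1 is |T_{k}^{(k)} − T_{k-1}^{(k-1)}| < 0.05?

|T_{1}^{(1)} − T_{0}^{(0)}| = 17.36692333 ≥ 0.05
|T_{2}^{(2)} − T_{1}^{(1)}| = 0.73780423 ≥ 0.05
|T_{3}^{(3)} − T_{2}^{(2)}| = 0.01227422 < 0.05

k = 3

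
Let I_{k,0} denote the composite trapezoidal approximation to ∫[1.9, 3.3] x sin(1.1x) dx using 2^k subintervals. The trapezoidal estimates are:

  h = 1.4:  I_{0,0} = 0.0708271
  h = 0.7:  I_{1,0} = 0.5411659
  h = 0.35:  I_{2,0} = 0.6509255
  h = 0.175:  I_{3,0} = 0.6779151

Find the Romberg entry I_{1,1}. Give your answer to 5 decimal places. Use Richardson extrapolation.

Richardson extrapolation on the trapezoidal column (denominator 4−1=3):
I_{1,1} = (4·0.5411659 − 0.0708271) / 3 = 0.6979455

0.69795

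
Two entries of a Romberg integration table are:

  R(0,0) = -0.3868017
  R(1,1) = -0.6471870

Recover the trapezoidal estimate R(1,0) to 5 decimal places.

-0.58209

From R(1,1) = (4·R(1,0) − R(0,0))/3, solve for R(1,0):
4·R(1,0) = 3·(-0.6471870) + (-0.3868017) = -2.3283627
R(1,0) = -0.5820907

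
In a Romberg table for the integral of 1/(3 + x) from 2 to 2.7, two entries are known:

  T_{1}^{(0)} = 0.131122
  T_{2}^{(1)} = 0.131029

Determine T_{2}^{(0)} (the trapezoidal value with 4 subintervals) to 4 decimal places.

From T_{2}^{(1)} = (4·T_{2}^{(0)} − T_{1}^{(0)})/3, solve for T_{2}^{(0)}:
4·T_{2}^{(0)} = 3·0.131029 + 0.131122 = 0.524209
T_{2}^{(0)} = 0.131052

0.1311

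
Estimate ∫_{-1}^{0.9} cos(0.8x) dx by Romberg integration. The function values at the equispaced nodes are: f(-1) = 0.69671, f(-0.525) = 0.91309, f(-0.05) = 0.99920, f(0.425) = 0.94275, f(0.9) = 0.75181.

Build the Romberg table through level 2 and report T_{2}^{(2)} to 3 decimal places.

1.721

T_{0}^{(0)} (trapezoid, 1 panel, h=1.9000): 1.37609
T_{1}^{(0)} (trapezoid, 2 panels, h=0.9500): 1.63729
T_{2}^{(0)} (trapezoid, 4 panels, h=0.4750): 1.70017
T_{1}^{(1)} = 1.63729 + (1.63729 − 1.37609)/3 = 1.72436
T_{2}^{(1)} = 1.70017 + (1.70017 − 1.63729)/3 = 1.72113
T_{2}^{(2)} = 1.72113 + (1.72113 − 1.72436)/15 = 1.72091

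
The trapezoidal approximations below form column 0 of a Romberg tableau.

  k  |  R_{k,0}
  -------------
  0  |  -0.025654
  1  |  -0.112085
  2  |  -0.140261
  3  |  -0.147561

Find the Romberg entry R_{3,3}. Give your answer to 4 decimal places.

-0.1500

R_{1,1} = (4·(-0.112085) − (-0.025654)) / 3 = -0.140895
R_{2,1} = (4·(-0.140261) − (-0.112085)) / 3 = -0.149653
R_{3,1} = -0.147561 + (-0.147561 − (-0.140261))/3 = -0.149994
R_{2,2} = -0.149653 + (-0.149653 − (-0.140895))/15 = -0.150237
R_{3,2} = -0.149994 + (-0.149994 − (-0.149653))/15 = -0.150017
R_{3,3} = -0.150017 + (-0.150017 − (-0.150237))/63 = -0.150014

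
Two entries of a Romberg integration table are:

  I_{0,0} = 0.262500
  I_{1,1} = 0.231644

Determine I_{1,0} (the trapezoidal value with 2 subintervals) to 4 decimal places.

From I_{1,1} = (4·I_{1,0} − I_{0,0})/3, solve for I_{1,0}:
4·I_{1,0} = 3·0.231644 + 0.262500 = 0.957432
I_{1,0} = 0.239358

0.2394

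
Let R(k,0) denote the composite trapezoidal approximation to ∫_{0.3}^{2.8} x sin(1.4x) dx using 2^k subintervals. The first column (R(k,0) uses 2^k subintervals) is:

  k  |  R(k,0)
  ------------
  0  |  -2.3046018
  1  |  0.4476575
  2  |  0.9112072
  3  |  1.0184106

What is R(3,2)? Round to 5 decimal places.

Richardson extrapolation on the trapezoidal column (denominator 4−1=3):
R(2,1) = (4·0.9112072 − 0.4476575) / 3 = 1.0657238
R(3,1) = 1.0184106 + (1.0184106 − 0.9112072)/3 = 1.0541451
R(3,2) = 1.0541451 + (1.0541451 − 1.0657238)/15 = 1.0533732
(Column j=1 coincides with Simpson's rule on the same nodes.)

1.05337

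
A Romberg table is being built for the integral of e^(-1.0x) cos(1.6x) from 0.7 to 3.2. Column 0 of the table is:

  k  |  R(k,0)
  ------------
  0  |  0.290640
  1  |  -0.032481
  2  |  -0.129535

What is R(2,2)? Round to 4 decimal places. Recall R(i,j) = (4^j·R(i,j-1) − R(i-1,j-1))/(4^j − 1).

-0.1633

Richardson extrapolation on the trapezoidal column (denominator 4−1=3):
R(1,1) = (4·(-0.032481) − 0.290640) / 3 = -0.140188
R(2,1) = (4·(-0.129535) − (-0.032481)) / 3 = -0.161886
R(2,2) = (16·(-0.161886) − (-0.140188)) / 15 = -0.163333
(Column j=1 coincides with Simpson's rule on the same nodes.)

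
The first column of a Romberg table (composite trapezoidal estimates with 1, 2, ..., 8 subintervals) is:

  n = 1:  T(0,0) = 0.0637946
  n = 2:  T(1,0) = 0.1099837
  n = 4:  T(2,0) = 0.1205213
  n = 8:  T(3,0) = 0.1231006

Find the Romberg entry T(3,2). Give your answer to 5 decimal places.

0.12396

T(2,1) = 0.1205213 + (0.1205213 − 0.1099837)/3 = 0.1240338
T(3,1) = (4·0.1231006 − 0.1205213) / 3 = 0.1239604
T(3,2) = (16·0.1239604 − 0.1240338) / 15 = 0.1239555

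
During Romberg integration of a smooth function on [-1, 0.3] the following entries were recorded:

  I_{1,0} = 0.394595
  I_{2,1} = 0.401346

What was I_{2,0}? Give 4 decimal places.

From I_{2,1} = (4·I_{2,0} − I_{1,0})/3, solve for I_{2,0}:
4·I_{2,0} = 3·0.401346 + 0.394595 = 1.598633
I_{2,0} = 0.399658

0.3997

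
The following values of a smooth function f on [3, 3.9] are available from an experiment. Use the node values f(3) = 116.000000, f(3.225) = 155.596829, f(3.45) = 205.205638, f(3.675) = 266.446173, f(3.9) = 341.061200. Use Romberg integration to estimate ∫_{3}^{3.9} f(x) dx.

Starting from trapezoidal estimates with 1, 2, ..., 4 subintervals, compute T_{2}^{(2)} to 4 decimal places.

191.6727

T_{0}^{(0)} (trapezoid, 1 panel, h=0.9000): 205.677540
T_{1}^{(0)} (trapezoid, 2 panels, h=0.4500): 195.181307
T_{2}^{(0)} (trapezoid, 4 panels, h=0.2250): 192.550329
T_{1}^{(1)} = 195.181307 + (195.181307 − 205.677540)/3 = 191.682563
T_{2}^{(1)} = 192.550329 + (192.550329 − 195.181307)/3 = 191.673336
T_{2}^{(2)} = 191.673336 + (191.673336 − 191.682563)/15 = 191.672721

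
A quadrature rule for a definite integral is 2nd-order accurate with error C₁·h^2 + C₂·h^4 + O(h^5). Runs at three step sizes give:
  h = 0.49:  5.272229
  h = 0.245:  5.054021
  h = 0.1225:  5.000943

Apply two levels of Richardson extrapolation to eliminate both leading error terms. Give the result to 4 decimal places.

First eliminate the h^2 term (factor 2^2 = 4):
  B₁ = (4·5.054021 − 5.272229)/3 = 4.981285
  B₂ = (4·5.000943 − 5.054021)/3 = 4.983250
Then eliminate the h^4 term (factor 2^4 = 16):
  (16·4.983250 − 4.981285)/15 = 4.983381

4.9834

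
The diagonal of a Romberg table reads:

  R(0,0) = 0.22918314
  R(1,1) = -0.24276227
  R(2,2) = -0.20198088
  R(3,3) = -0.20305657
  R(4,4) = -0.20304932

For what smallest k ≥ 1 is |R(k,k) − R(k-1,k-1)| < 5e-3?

|R(1,1) − R(0,0)| = 0.47194541 ≥ 5e-3
|R(2,2) − R(1,1)| = 0.04078139 ≥ 5e-3
|R(3,3) − R(2,2)| = 0.00107569 < 5e-3

k = 3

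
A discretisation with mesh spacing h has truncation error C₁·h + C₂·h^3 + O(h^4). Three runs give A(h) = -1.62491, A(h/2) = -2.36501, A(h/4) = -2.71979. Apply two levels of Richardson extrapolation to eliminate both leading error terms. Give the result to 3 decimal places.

-3.070

First eliminate the h term (factor 2^1 = 2):
  B₁ = (2·(-2.36501) − (-1.62491))/1 = -3.10511
  B₂ = (2·(-2.71979) − (-2.36501))/1 = -3.07457
Then eliminate the h^3 term (factor 2^3 = 8):
  (8·(-3.07457) − (-3.10511))/7 = -3.07021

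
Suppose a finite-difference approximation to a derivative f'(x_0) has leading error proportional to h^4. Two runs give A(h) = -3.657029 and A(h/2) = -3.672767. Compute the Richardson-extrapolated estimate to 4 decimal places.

The leading error scales as h^4; refining by a factor of 2 reduces it by 2^4 = 16.
Extrapolated value = (16·A(h/2) − A(h)) / (16 − 1)
= (16·(-3.672767) − (-3.657029)) / 15
= -55.107243 / 15 = -3.673816

-3.6738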